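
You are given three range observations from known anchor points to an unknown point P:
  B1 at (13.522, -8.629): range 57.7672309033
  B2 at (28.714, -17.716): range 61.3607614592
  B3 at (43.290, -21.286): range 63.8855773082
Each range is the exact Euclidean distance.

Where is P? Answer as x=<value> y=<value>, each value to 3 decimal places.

x=40.348 y=42.532

eq1: (x − 13.522)² + (y + 8.629)² = 57.7672309033²
eq2: (x − 28.714)² + (y + 17.716)² = 61.3607614592²
eq3: (x − 43.290)² + (y + 21.286)² = 63.8855773082²
eq3−eq2, eq3−eq1 (x²,y² cancel):
  -29.152·x + 7.140·y = -872.543503
  -59.536·x + 25.314·y = -1325.499749
det = -29.152·25.314 − 7.140·-59.536 = -312.866688
x = (-872.543503·25.314 − 7.140·-1325.499749) / -312.866688 = 40.347849
y = (-29.152·-1325.499749 − -872.543503·-59.536) / -312.866688 = 42.531793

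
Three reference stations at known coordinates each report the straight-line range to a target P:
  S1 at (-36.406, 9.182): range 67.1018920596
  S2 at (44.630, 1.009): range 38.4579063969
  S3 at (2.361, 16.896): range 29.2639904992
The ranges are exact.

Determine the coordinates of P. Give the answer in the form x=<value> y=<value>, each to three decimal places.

eq1: (x + 36.406)² + (y − 9.182)² = 67.1018920596²
eq2: (x − 44.630)² + (y − 1.009)² = 38.4579063969²
eq3: (x − 2.361)² + (y − 16.896)² = 29.2639904992²
eq3−eq1, eq3−eq2 (x²,y² cancel):
  -77.534·x − 15.428·y = -2527.625955
  84.538·x − 31.774·y = 1079.176420
det = -77.534·-31.774 − -15.428·84.538 = 3767.817580
x = (-2527.625955·-31.774 − -15.428·1079.176420) / 3767.817580 = 25.734346
y = (-77.534·1079.176420 − -2527.625955·84.538) / 3767.817580 = 34.504743

x=25.734 y=34.505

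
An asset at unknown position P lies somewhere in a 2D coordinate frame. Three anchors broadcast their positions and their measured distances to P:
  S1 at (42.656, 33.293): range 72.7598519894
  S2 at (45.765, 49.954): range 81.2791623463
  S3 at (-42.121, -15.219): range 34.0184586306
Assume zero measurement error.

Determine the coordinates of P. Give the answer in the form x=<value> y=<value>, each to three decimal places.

x=-27.946 y=15.706

eq1: (x − 42.656)² + (y − 33.293)² = 72.7598519894²
eq2: (x − 45.765)² + (y − 49.954)² = 81.2791623463²
eq3: (x + 42.121)² + (y + 15.219)² = 34.0184586306²
eq3−eq1, eq3−eq2 (x²,y² cancel):
  169.554·x + 97.024·y = -3214.578951
  175.772·x + 130.346·y = -2865.005965
det = 169.554·130.346 − 97.024·175.772 = 5046.583156
x = (-3214.578951·130.346 − 97.024·-2865.005965) / 5046.583156 = -27.946269
y = (169.554·-2865.005965 − -3214.578951·175.772) / 5046.583156 = 15.705626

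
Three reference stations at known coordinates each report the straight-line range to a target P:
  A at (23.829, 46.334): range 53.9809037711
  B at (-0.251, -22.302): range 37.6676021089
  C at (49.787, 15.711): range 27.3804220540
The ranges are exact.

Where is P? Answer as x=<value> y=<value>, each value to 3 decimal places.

x=34.022 y=-6.676

eq1: (x − 23.829)² + (y − 46.334)² = 53.9809037711²
eq2: (x + 0.251)² + (y + 22.302)² = 37.6676021089²
eq3: (x − 49.787)² + (y − 15.711)² = 27.3804220540²
eq1−eq3, eq1−eq2 (x²,y² cancel):
  51.916·x − 61.246·y = 2175.170553
  -48.160·x − 137.272·y = -722.128869
det = 51.916·-137.272 − -61.246·-48.160 = -10076.220512
x = (2175.170553·-137.272 − -61.246·-722.128869) / -10076.220512 = 34.022431
y = (51.916·-722.128869 − 2175.170553·-48.160) / -10076.220512 = -6.675734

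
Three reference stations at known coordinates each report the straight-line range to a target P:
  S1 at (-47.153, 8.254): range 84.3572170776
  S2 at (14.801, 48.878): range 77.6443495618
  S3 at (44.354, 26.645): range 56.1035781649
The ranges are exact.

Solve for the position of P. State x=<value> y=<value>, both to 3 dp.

x=29.299 y=-27.401

eq1: (x + 47.153)² + (y − 8.254)² = 84.3572170776²
eq2: (x − 14.801)² + (y − 48.878)² = 77.6443495618²
eq3: (x − 44.354)² + (y − 26.645)² = 56.1035781649²
eq3−eq1, eq3−eq2 (x²,y² cancel):
  -183.014·x − 36.782·y = -4354.228006
  -59.106·x + 44.466·y = -2950.138392
det = -183.014·44.466 − -36.782·-59.106 = -10311.937416
x = (-4354.228006·44.466 − -36.782·-2950.138392) / -10311.937416 = 29.298771
y = (-183.014·-2950.138392 − -4354.228006·-59.106) / -10311.937416 = -27.400828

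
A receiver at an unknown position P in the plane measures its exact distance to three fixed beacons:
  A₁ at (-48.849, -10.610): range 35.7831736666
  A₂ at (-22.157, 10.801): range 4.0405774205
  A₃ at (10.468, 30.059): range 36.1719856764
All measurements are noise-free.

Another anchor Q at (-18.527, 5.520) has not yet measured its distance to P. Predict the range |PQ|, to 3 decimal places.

3.171

eq1: (x + 48.849)² + (y + 10.610)² = 35.7831736666²
eq2: (x + 22.157)² + (y − 10.801)² = 4.0405774205²
eq3: (x − 10.468)² + (y − 30.059)² = 36.1719856764²
eq3−eq1, eq3−eq2 (x²,y² cancel):
  -118.634·x − 81.338·y = 1513.651426
  -65.250·x − 38.516·y = 886.558027
det = -118.634·-38.516 − -81.338·-65.250 = -737.997356
x = (1513.651426·-38.516 − -81.338·886.558027) / -737.997356 = -18.714238
y = (-118.634·886.558027 − 1513.651426·-65.250) / -737.997356 = 8.685898
|P − Q| = √((-18.714238 − -18.527)² + (8.685898 − 5.520)²) = 3.171430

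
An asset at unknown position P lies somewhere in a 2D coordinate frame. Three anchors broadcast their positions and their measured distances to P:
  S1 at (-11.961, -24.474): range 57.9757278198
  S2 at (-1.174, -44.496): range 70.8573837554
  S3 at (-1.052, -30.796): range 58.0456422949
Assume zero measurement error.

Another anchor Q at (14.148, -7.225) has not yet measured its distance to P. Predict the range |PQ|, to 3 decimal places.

eq1: (x + 11.961)² + (y + 24.474)² = 57.9757278198²
eq2: (x + 1.174)² + (y + 44.496)² = 70.8573837554²
eq3: (x + 1.052)² + (y + 30.796)² = 58.0456422949²
eq3−eq2, eq3−eq1 (x²,y² cancel):
  -0.244·x − 27.400·y = -619.700271
  -21.818·x + 12.644·y = -199.346550
det = -0.244·12.644 − -27.400·-21.818 = -600.898336
x = (-619.700271·12.644 − -27.400·-199.346550) / -600.898336 = 22.129510
y = (-0.244·-199.346550 − -619.700271·-21.818) / -600.898336 = 22.419733
|P − Q| = √((22.129510 − 14.148)² + (22.419733 − -7.225)²) = 30.700402

30.700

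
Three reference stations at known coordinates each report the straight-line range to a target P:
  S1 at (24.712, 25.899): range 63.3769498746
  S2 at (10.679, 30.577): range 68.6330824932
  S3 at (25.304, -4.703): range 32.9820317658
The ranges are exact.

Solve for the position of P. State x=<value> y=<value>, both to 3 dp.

eq1: (x − 24.712)² + (y − 25.899)² = 63.3769498746²
eq2: (x − 10.679)² + (y − 30.577)² = 68.6330824932²
eq3: (x − 25.304)² + (y + 4.703)² = 32.9820317658²
eq1−eq2, eq1−eq3 (x²,y² cancel):
  -28.066·x + 9.356·y = -926.309412
  1.184·x − 61.204·y = 2309.792836
det = -28.066·-61.204 − 9.356·1.184 = 1706.673960
x = (-926.309412·-61.204 − 9.356·2309.792836) / 1706.673960 = 20.556603
y = (-28.066·2309.792836 − -926.309412·1.184) / 1706.673960 = -37.341576

x=20.557 y=-37.342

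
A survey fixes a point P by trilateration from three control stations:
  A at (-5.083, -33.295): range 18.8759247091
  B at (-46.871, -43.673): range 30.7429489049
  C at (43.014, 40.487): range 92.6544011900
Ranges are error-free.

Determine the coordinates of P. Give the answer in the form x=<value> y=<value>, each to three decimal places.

x=-22.198 y=-25.333

eq1: (x + 5.083)² + (y + 33.295)² = 18.8759247091²
eq2: (x + 46.871)² + (y + 43.673)² = 30.7429489049²
eq3: (x − 43.014)² + (y − 40.487)² = 92.6544011900²
eq2−eq1, eq2−eq3 (x²,y² cancel):
  83.576·x + 20.756·y = -2380.999282
  179.770·x + 168.320·y = -8254.529358
det = 83.576·168.320 − 20.756·179.770 = 10336.206200
x = (-2380.999282·168.320 − 20.756·-8254.529358) / 10336.206200 = -22.197582
y = (83.576·-8254.529358 − -2380.999282·179.770) / 10336.206200 = -25.333115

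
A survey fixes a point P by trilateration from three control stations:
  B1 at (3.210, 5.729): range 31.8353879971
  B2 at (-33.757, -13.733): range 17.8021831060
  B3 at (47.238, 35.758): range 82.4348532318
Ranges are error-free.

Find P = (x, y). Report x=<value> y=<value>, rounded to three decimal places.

eq1: (x − 3.210)² + (y − 5.729)² = 31.8353879971²
eq2: (x + 33.757)² + (y + 13.733)² = 17.8021831060²
eq3: (x − 47.238)² + (y − 35.758)² = 82.4348532318²
eq3−eq1, eq3−eq2 (x²,y² cancel):
  -88.056·x − 60.058·y = 2315.075431
  -161.990·x − 98.982·y = 4296.654434
det = -88.056·-98.982 − -60.058·-161.990 = -1012.836428
x = (2315.075431·-98.982 − -60.058·4296.654434) / -1012.836428 = -28.531434
y = (-88.056·4296.654434 − 2315.075431·-161.990) / -1012.836428 = 3.284966

x=-28.531 y=3.285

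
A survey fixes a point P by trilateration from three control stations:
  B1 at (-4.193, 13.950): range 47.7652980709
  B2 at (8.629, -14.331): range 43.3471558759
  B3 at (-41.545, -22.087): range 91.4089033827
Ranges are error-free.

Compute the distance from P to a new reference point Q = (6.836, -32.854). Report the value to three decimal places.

57.480

eq1: (x + 4.193)² + (y − 13.950)² = 47.7652980709²
eq2: (x − 8.629)² + (y + 14.331)² = 43.3471558759²
eq3: (x + 41.545)² + (y + 22.087)² = 91.4089033827²
eq2−eq3, eq2−eq1 (x²,y² cancel):
  -100.348·x − 15.512·y = -4542.626303
  -25.644·x + 56.562·y = -470.201230
det = -100.348·56.562 − -15.512·-25.644 = -6073.673304
x = (-4542.626303·56.562 − -15.512·-470.201230) / -6073.673304 = 43.504775
y = (-100.348·-470.201230 − -4542.626303·-25.644) / -6073.673304 = 11.411110
|P − Q| = √((43.504775 − 6.836)² + (11.411110 − -32.854)²) = 57.480423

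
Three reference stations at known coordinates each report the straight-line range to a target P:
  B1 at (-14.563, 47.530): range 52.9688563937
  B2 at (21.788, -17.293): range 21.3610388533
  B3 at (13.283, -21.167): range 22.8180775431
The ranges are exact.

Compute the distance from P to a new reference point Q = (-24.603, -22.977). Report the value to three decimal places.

eq1: (x + 14.563)² + (y − 47.530)² = 52.9688563937²
eq2: (x − 21.788)² + (y + 17.293)² = 21.3610388533²
eq3: (x − 13.283)² + (y + 21.167)² = 22.8180775431²
eq3−eq1, eq3−eq2 (x²,y² cancel):
  -55.692·x + 137.394·y = -438.333194
  17.010·x + 7.748·y = 213.655497
det = -55.692·7.748 − 137.394·17.010 = -2768.573556
x = (-438.333194·7.748 − 137.394·213.655497) / -2768.573556 = 11.829626
y = (-55.692·213.655497 − -438.333194·17.010) / -2768.573556 = 1.604745
|P − Q| = √((11.829626 − -24.603)² + (1.604745 − -22.977)²) = 43.949953

43.950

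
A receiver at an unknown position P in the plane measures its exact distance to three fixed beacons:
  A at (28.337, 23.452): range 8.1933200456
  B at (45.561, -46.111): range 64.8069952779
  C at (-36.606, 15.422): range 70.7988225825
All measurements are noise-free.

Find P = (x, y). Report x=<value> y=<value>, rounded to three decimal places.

x=34.157 y=17.685

eq1: (x − 28.337)² + (y − 23.452)² = 8.1933200456²
eq2: (x − 45.561)² + (y + 46.111)² = 64.8069952779²
eq3: (x + 36.606)² + (y − 15.422)² = 70.7988225825²
eq2−eq3, eq2−eq1 (x²,y² cancel):
  -164.334·x + 123.066·y = -3436.718364
  -34.448·x + 139.126·y = 1283.768975
det = -164.334·139.126 − 123.066·-34.448 = -18623.754516
x = (-3436.718364·139.126 − 123.066·1283.768975) / -18623.754516 = 34.156657
y = (-164.334·1283.768975 − -3436.718364·-34.448) / -18623.754516 = 17.684671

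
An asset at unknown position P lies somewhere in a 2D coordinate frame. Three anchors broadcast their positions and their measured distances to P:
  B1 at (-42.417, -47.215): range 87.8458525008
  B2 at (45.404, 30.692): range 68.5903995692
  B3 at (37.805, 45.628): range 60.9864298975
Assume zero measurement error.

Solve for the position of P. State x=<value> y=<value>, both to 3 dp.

eq1: (x + 42.417)² + (y + 47.215)² = 87.8458525008²
eq2: (x − 45.404)² + (y − 30.692)² = 68.5903995692²
eq3: (x − 37.805)² + (y − 45.628)² = 60.9864298975²
eq1−eq3, eq1−eq2 (x²,y² cancel):
  160.444·x + 185.686·y = 3480.223465
  175.642·x + 155.814·y = 1987.314855
det = 160.444·155.814 − 185.686·175.642 = -7614.838996
x = (3480.223465·155.814 − 185.686·1987.314855) / -7614.838996 = -22.751760
y = (160.444·1987.314855 − 3480.223465·175.642) / -7614.838996 = 38.401425

x=-22.752 y=38.401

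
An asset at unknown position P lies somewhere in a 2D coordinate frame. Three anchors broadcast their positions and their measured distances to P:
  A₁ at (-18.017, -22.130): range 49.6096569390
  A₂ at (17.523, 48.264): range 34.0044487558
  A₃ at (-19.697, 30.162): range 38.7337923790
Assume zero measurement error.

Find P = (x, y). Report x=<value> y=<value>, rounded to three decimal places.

x=15.645 y=14.311

eq1: (x + 18.017)² + (y + 22.130)² = 49.6096569390²
eq2: (x − 17.523)² + (y − 48.264)² = 34.0044487558²
eq3: (x + 19.697)² + (y − 30.162)² = 38.7337923790²
eq3−eq1, eq3−eq2 (x²,y² cancel):
  3.360·x − 104.584·y = -1444.180254
  74.440·x + 36.204·y = 1682.755309
det = 3.360·36.204 − -104.584·74.440 = 7906.878400
x = (-1444.180254·36.204 − -104.584·1682.755309) / 7906.878400 = 15.645135
y = (3.360·1682.755309 − -1444.180254·74.440) / 7906.878400 = 14.311443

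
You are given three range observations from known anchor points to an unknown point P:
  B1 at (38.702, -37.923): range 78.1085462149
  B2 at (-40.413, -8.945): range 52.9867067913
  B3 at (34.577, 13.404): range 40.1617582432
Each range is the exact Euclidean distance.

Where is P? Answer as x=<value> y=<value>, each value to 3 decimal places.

eq1: (x − 38.702)² + (y + 37.923)² = 78.1085462149²
eq2: (x + 40.413)² + (y + 8.945)² = 52.9867067913²
eq3: (x − 34.577)² + (y − 13.404)² = 40.1617582432²
eq3−eq2, eq3−eq1 (x²,y² cancel):
  -149.980·x − 44.698·y = -856.636822
  8.250·x − 102.654·y = -2927.215579
det = -149.980·-102.654 − -44.698·8.250 = 15764.805420
x = (-856.636822·-102.654 − -44.698·-2927.215579) / 15764.805420 = -2.721473
y = (-149.980·-2927.215579 − -856.636822·8.250) / 15764.805420 = 28.296641

x=-2.721 y=28.297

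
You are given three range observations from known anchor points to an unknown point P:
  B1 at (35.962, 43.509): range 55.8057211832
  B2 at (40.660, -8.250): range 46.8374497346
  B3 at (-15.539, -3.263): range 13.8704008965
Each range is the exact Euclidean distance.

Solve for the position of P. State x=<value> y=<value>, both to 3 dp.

eq1: (x − 35.962)² + (y − 43.509)² = 55.8057211832²
eq2: (x − 40.660)² + (y + 8.250)² = 46.8374497346²
eq3: (x + 15.539)² + (y + 3.263)² = 13.8704008965²
eq2−eq3, eq2−eq1 (x²,y² cancel):
  -112.398·x + 9.974·y = 532.168267
  -9.396·x + 103.518·y = 544.468606
det = -112.398·103.518 − 9.974·-9.396 = -11541.500460
x = (532.168267·103.518 − 9.974·544.468606) / -11541.500460 = -4.302600
y = (-112.398·544.468606 − 532.168267·-9.396) / -11541.500460 = 4.869118

x=-4.303 y=4.869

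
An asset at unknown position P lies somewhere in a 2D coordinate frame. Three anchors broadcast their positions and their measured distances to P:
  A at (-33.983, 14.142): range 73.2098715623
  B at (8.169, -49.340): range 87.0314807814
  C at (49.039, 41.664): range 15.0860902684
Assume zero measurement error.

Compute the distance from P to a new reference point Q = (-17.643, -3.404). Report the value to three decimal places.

eq1: (x + 33.983)² + (y − 14.142)² = 73.2098715623²
eq2: (x − 8.169)² + (y + 49.340)² = 87.0314807814²
eq3: (x − 49.039)² + (y − 41.664)² = 15.0860902684²
eq3−eq2, eq3−eq1 (x²,y² cancel):
  -81.740·x − 182.008·y = -8986.432783
  -166.044·x − 55.044·y = -7917.967139
det = -81.740·-55.044 − -182.008·-166.044 = -25722.039792
x = (-8986.432783·-55.044 − -182.008·-7917.967139) / -25722.039792 = 36.796621
y = (-81.740·-7917.967139 − -8986.432783·-166.044) / -25722.039792 = 32.848430
|P − Q| = √((36.796621 − -17.643)² + (32.848430 − -3.404)²) = 65.405741

65.406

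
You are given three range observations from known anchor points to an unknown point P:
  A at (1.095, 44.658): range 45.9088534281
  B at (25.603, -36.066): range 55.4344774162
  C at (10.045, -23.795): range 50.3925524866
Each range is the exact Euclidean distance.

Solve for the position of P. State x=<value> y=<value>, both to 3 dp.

eq1: (x − 1.095)² + (y − 44.658)² = 45.9088534281²
eq2: (x − 25.603)² + (y + 36.066)² = 55.4344774162²
eq3: (x − 10.045)² + (y + 23.795)² = 50.3925524866²
eq2−eq3, eq2−eq1 (x²,y² cancel):
  -31.116·x + 24.542·y = -755.593975
  -49.016·x + 161.448·y = 1004.624487
det = -31.116·161.448 − 24.542·-49.016 = -3820.665296
x = (-755.593975·161.448 − 24.542·1004.624487) / -3820.665296 = 38.381962
y = (-31.116·1004.624487 − -755.593975·-49.016) / -3820.665296 = 17.875444

x=38.382 y=17.875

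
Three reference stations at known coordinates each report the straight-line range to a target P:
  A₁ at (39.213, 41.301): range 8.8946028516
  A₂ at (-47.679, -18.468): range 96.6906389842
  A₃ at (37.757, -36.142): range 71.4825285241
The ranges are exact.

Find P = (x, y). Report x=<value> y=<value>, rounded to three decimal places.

x=32.772 y=35.167

eq1: (x − 39.213)² + (y − 41.301)² = 8.8946028516²
eq2: (x + 47.679)² + (y + 18.468)² = 96.6906389842²
eq3: (x − 37.757)² + (y + 36.142)² = 71.4825285241²
eq2−eq1, eq2−eq3 (x²,y² cancel):
  173.784·x + 119.538·y = 9899.043612
  170.872·x − 35.348·y = 4356.808931
det = 173.784·-35.348 − 119.538·170.872 = -26568.613968
x = (9899.043612·-35.348 − 119.538·4356.808931) / -26568.613968 = 32.772339
y = (173.784·4356.808931 − 9899.043612·170.872) / -26568.613968 = 35.166520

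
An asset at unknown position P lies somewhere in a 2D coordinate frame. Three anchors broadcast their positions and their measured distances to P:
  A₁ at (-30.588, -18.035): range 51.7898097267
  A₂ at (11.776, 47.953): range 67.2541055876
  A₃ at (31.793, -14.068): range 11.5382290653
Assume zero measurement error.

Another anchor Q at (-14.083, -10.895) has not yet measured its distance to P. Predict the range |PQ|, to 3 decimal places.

eq1: (x + 30.588)² + (y + 18.035)² = 51.7898097267²
eq2: (x − 11.776)² + (y − 47.953)² = 67.2541055876²
eq3: (x − 31.793)² + (y + 14.068)² = 11.5382290653²
eq3−eq2, eq3−eq1 (x²,y² cancel):
  -40.034·x + 124.042·y = -3160.523076
  -124.762·x − 7.934·y = -2496.870166
det = -40.034·-7.934 − 124.042·-124.762 = 15793.357760
x = (-3160.523076·-7.934 − 124.042·-2496.870166) / 15793.357760 = 21.198301
y = (-40.034·-2496.870166 − -3160.523076·-124.762) / 15793.357760 = -18.637802
|P − Q| = √((21.198301 − -14.083)² + (-18.637802 − -10.895)²) = 36.120925

36.121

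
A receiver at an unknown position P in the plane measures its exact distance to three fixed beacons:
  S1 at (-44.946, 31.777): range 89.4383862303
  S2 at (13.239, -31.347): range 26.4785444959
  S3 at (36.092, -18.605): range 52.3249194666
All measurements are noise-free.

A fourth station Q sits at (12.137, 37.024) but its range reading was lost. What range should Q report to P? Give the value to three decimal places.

88.005

eq1: (x + 44.946)² + (y − 31.777)² = 89.4383862303²
eq2: (x − 13.239)² + (y + 31.347)² = 26.4785444959²
eq3: (x − 36.092)² + (y + 18.605)² = 52.3249194666²
eq3−eq1, eq3−eq2 (x²,y² cancel):
  -162.076·x + 100.764·y = -3880.185578
  -45.706·x − 25.484·y = 1545.910920
det = -162.076·-25.484 − 100.764·-45.706 = 8735.864168
x = (-3880.185578·-25.484 − 100.764·1545.910920) / 8735.864168 = -6.512180
y = (-162.076·1545.910920 − -3880.185578·-45.706) / 8735.864168 = -48.982312
|P − Q| = √((-6.512180 − 12.137)² + (-48.982312 − 37.024)²) = 88.004986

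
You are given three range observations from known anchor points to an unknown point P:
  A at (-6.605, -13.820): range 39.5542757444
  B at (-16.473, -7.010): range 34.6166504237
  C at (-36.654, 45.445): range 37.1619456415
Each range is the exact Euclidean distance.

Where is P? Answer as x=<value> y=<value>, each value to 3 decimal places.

x=-5.166 y=25.708

eq1: (x + 6.605)² + (y + 13.820)² = 39.5542757444²
eq2: (x + 16.473)² + (y + 7.010)² = 34.6166504237²
eq3: (x + 36.654)² + (y − 45.445)² = 37.1619456415²
eq3−eq2, eq3−eq1 (x²,y² cancel):
  40.362·x − 104.910·y = -2905.566195
  60.098·x − 118.530·y = -3357.675842
det = 40.362·-118.530 − -104.910·60.098 = 1520.773320
x = (-2905.566195·-118.530 − -104.910·-3357.675842) / 1520.773320 = -5.166458
y = (40.362·-3357.675842 − -2905.566195·60.098) / 1520.773320 = 25.708108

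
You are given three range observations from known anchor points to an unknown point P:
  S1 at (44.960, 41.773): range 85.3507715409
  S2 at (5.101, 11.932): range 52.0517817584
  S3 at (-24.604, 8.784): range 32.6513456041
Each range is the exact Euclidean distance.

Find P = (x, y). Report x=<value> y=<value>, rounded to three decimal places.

eq1: (x − 44.960)² + (y − 41.773)² = 85.3507715409²
eq2: (x − 5.101)² + (y − 11.932)² = 52.0517817584²
eq3: (x + 24.604)² + (y − 8.784)² = 32.6513456041²
eq1−eq2, eq1−eq3 (x²,y² cancel):
  -79.718·x − 59.682·y = 977.373914
  -139.128·x − 65.978·y = 3134.774176
det = -79.718·-65.978 − -59.682·-139.128 = -3043.803092
x = (977.373914·-65.978 − -59.682·3134.774176) / -3043.803092 = -40.280009
y = (-79.718·3134.774176 − 977.373914·-139.128) / -3043.803092 = 37.426156

x=-40.280 y=37.426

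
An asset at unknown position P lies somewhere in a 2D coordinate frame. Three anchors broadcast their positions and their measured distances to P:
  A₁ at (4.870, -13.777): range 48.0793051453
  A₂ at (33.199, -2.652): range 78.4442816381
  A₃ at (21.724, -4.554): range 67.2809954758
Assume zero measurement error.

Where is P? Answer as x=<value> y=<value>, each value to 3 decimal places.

eq1: (x − 4.870)² + (y + 13.777)² = 48.0793051453²
eq2: (x − 33.199)² + (y + 2.652)² = 78.4442816381²
eq3: (x − 21.724)² + (y + 4.554)² = 67.2809954758²
eq1−eq3, eq1−eq2 (x²,y² cancel):
  33.708·x + 18.446·y = -1935.964306
  56.658·x + 22.250·y = -2946.201662
det = 33.708·22.250 − 18.446·56.658 = -295.110468
x = (-1935.964306·22.250 − 18.446·-2946.201662) / -295.110468 = -38.190547
y = (33.708·-2946.201662 − -1935.964306·56.658) / -295.110468 = -35.164120

x=-38.191 y=-35.164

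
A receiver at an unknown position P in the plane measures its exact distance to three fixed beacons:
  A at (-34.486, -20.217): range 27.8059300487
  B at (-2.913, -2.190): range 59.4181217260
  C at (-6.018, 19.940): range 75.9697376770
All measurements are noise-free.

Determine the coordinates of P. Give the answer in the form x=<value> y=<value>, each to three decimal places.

eq1: (x + 34.486)² + (y + 20.217)² = 27.8059300487²
eq2: (x + 2.913)² + (y + 2.190)² = 59.4181217260²
eq3: (x + 6.018)² + (y − 19.940)² = 75.9697376770²
eq2−eq3, eq2−eq1 (x²,y² cancel):
  -6.210·x + 44.260·y = -1820.349598
  -63.146·x − 36.054·y = 4342.073060
det = -6.210·-36.054 − 44.260·-63.146 = 3018.737300
x = (-1820.349598·-36.054 − 44.260·4342.073060) / 3018.737300 = -41.921259
y = (-6.210·4342.073060 − -1820.349598·-63.146) / 3018.737300 = -47.010407

x=-41.921 y=-47.010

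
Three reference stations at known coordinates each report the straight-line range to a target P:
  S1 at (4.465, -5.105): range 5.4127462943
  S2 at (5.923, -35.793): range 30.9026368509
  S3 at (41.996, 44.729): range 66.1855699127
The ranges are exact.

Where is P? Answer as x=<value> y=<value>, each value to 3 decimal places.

x=-0.919 y=-5.657

eq1: (x − 4.465)² + (y + 5.105)² = 5.4127462943²
eq2: (x − 5.923)² + (y + 35.793)² = 30.9026368509²
eq3: (x − 41.996)² + (y − 44.729)² = 66.1855699127²
eq2−eq3, eq2−eq1 (x²,y² cancel):
  72.146·x + 161.044·y = -977.430021
  -2.916·x + 61.376·y = -344.548386
det = 72.146·61.376 − 161.044·-2.916 = 4897.637200
x = (-977.430021·61.376 − 161.044·-344.548386) / 4897.637200 = -0.919483
y = (72.146·-344.548386 − -977.430021·-2.916) / 4897.637200 = -5.657417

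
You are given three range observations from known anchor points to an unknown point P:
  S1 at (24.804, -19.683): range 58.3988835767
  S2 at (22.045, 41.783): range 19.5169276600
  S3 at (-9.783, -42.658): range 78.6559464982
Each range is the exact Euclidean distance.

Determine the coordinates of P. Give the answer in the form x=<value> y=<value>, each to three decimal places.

x=3.815 y=34.814

eq1: (x − 24.804)² + (y + 19.683)² = 58.3988835767²
eq2: (x − 22.045)² + (y − 41.783)² = 19.5169276600²
eq3: (x + 9.783)² + (y + 42.658)² = 78.6559464982²
eq2−eq1, eq2−eq3 (x²,y² cancel):
  5.518·x − 122.932·y = -4258.661347
  -63.656·x − 168.882·y = -6122.236515
det = 5.518·-168.882 − -122.932·-63.656 = -8757.250268
x = (-4258.661347·-168.882 − -122.932·-6122.236515) / -8757.250268 = 3.814843
y = (5.518·-6122.236515 − -4258.661347·-63.656) / -8757.250268 = 34.813650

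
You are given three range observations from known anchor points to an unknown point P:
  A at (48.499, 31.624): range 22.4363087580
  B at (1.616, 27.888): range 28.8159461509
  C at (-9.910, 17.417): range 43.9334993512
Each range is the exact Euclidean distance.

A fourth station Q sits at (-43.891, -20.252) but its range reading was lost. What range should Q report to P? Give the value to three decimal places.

eq1: (x − 48.499)² + (y − 31.624)² = 22.4363087580²
eq2: (x − 1.616)² + (y − 27.888)² = 28.8159461509²
eq3: (x + 9.910)² + (y − 17.417)² = 43.9334993512²
eq1−eq3, eq1−eq2 (x²,y² cancel):
  -116.818·x − 28.414·y = -4377.434803
  -93.766·x − 7.472·y = -2898.849179
det = -116.818·-7.472 − -28.414·-93.766 = -1791.403028
x = (-4377.434803·-7.472 − -28.414·-2898.849179) / -1791.403028 = 27.721125
y = (-116.818·-2898.849179 − -4377.434803·-93.766) / -1791.403028 = 40.089688
|P − Q| = √((27.721125 − -43.891)² + (40.089688 − -20.252)²) = 93.645159

93.645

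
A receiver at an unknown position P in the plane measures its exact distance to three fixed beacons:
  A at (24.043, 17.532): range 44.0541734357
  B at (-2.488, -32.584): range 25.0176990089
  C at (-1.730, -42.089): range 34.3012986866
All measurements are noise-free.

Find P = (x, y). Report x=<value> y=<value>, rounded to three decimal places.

eq1: (x − 24.043)² + (y − 17.532)² = 44.0541734357²
eq2: (x + 2.488)² + (y + 32.584)² = 25.0176990089²
eq3: (x + 1.730)² + (y + 42.089)² = 34.3012986866²
eq3−eq2, eq3−eq1 (x²,y² cancel):
  -1.516·x + 19.010·y = -155.875793
  51.546·x + 119.242·y = -1653.231054
det = -1.516·119.242 − 19.010·51.546 = -1160.660332
x = (-155.875793·119.242 − 19.010·-1653.231054) / -1160.660332 = -11.063513
y = (-1.516·-1653.231054 − -155.875793·51.546) / -1160.660332 = -9.081961

x=-11.064 y=-9.082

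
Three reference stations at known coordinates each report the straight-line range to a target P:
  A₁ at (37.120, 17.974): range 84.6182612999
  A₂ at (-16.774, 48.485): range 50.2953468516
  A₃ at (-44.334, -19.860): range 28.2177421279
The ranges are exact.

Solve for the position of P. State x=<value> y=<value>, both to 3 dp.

x=-46.936 y=8.237

eq1: (x − 37.120)² + (y − 17.974)² = 84.6182612999²
eq2: (x + 16.774)² + (y − 48.485)² = 50.2953468516²
eq3: (x + 44.334)² + (y + 19.860)² = 28.2177421279²
eq1−eq3, eq1−eq2 (x²,y² cancel):
  -162.908·x − 75.668·y = 7022.973255
  -107.788·x + 61.022·y = 5561.831455
det = -162.908·61.022 − -75.668·-107.788 = -18097.074360
x = (7022.973255·61.022 − -75.668·5561.831455) / -18097.074360 = -46.936235
y = (-162.908·5561.831455 − 7022.973255·-107.788) / -18097.074360 = 8.237497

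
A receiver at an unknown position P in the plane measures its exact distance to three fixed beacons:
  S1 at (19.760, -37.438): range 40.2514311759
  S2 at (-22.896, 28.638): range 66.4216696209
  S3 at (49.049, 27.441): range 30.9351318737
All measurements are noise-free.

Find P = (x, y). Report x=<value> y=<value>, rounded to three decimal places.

x=36.606 y=-0.881

eq1: (x − 19.760)² + (y + 37.438)² = 40.2514311759²
eq2: (x + 22.896)² + (y − 28.638)² = 66.4216696209²
eq3: (x − 49.049)² + (y − 27.441)² = 30.9351318737²
eq1−eq2, eq1−eq3 (x²,y² cancel):
  -85.312·x + 132.152·y = -3239.360068
  58.578·x + 129.758·y = 2029.946766
det = -85.312·129.758 − 132.152·58.578 = -18811.114352
x = (-3239.360068·129.758 − 132.152·2029.946766) / -18811.114352 = 36.605721
y = (-85.312·2029.946766 − -3239.360068·58.578) / -18811.114352 = -0.881203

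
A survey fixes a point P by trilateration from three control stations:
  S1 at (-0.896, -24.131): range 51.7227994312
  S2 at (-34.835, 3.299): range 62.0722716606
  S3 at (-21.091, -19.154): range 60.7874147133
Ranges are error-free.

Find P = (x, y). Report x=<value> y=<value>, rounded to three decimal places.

x=24.718 y=20.804

eq1: (x + 0.896)² + (y + 24.131)² = 51.7227994312²
eq2: (x + 34.835)² + (y − 3.299)² = 62.0722716606²
eq3: (x + 21.091)² + (y + 19.154)² = 60.7874147133²
eq3−eq2, eq3−eq1 (x²,y² cancel):
  -27.488·x + 44.906·y = 254.797507
  40.390·x − 9.954·y = 791.263787
det = -27.488·-9.954 − 44.906·40.390 = -1540.137788
x = (254.797507·-9.954 − 44.906·791.263787) / -1540.137788 = 24.717753
y = (-27.488·791.263787 − 254.797507·40.390) / -1540.137788 = 20.804327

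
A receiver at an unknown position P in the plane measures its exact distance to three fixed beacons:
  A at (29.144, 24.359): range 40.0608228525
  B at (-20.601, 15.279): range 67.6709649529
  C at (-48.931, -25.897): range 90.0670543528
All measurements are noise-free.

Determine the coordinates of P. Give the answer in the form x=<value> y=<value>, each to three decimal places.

x=40.360 y=-14.100

eq1: (x − 29.144)² + (y − 24.359)² = 40.0608228525²
eq2: (x + 20.601)² + (y − 15.279)² = 67.6709649529²
eq3: (x + 48.931)² + (y + 25.897)² = 90.0670543528²
eq3−eq1, eq3−eq2 (x²,y² cancel):
  156.150·x + 100.512·y = 4885.040999
  56.660·x + 82.352·y = 1125.666454
det = 156.150·82.352 − 100.512·56.660 = 7164.254880
x = (4885.040999·82.352 − 100.512·1125.666454) / 7164.254880 = 40.360081
y = (156.150·1125.666454 − 4885.040999·56.660) / 7164.254880 = -14.099667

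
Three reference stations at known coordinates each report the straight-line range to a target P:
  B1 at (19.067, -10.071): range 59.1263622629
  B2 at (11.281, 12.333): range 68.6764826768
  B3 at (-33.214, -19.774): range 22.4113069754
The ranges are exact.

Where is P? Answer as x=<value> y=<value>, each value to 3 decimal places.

eq1: (x − 19.067)² + (y + 10.071)² = 59.1263622629²
eq2: (x − 11.281)² + (y − 12.333)² = 68.6764826768²
eq3: (x + 33.214)² + (y + 19.774)² = 22.4113069754²
eq3−eq1, eq3−eq2 (x²,y² cancel):
  104.562·x + 19.406·y = -4022.865376
  88.990·x + 64.214·y = -5429.009615
det = 104.562·64.214 − 19.406·88.990 = 4987.404328
x = (-4022.865376·64.214 − 19.406·-5429.009615) / 4987.404328 = -30.671048
y = (104.562·-5429.009615 − -4022.865376·88.990) / 4987.404328 = -42.040569

x=-30.671 y=-42.041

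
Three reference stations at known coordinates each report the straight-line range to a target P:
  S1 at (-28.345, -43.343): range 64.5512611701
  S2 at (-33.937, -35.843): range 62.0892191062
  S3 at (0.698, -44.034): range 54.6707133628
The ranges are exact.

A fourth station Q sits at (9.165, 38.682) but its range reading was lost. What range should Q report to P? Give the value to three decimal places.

eq1: (x + 28.345)² + (y + 43.343)² = 64.5512611701²
eq2: (x + 33.937)² + (y + 35.843)² = 62.0892191062²
eq3: (x − 0.698)² + (y + 44.034)² = 54.6707133628²
eq3−eq1, eq3−eq2 (x²,y² cancel):
  -58.086·x + 1.382·y = -435.404105
  -69.270·x + 16.382·y = -369.223972
det = -58.086·16.382 − 1.382·-69.270 = -855.833712
x = (-435.404105·16.382 − 1.382·-369.223972) / -855.833712 = 7.738095
y = (-58.086·-369.223972 − -435.404105·-69.270) / -855.833712 = 10.181532
|P − Q| = √((7.738095 − 9.165)² + (10.181532 − 38.682)²) = 28.536165

28.536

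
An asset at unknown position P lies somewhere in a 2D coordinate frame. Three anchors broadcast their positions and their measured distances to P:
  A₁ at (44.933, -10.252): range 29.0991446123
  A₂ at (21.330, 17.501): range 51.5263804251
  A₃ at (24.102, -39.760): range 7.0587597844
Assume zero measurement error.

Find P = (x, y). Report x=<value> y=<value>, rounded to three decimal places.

eq1: (x − 44.933)² + (y + 10.252)² = 29.0991446123²
eq2: (x − 21.330)² + (y − 17.501)² = 51.5263804251²
eq3: (x − 24.102)² + (y + 39.760)² = 7.0587597844²
eq1−eq3, eq1−eq2 (x²,y² cancel):
  -41.662·x − 59.016·y = 834.620138
  -47.206·x + 55.506·y = -3171.031755
det = -41.662·55.506 − -59.016·-47.206 = -5098.400268
x = (834.620138·55.506 − -59.016·-3171.031755) / -5098.400268 = 27.619484
y = (-41.662·-3171.031755 − 834.620138·-47.206) / -5098.400268 = -33.640082

x=27.619 y=-33.640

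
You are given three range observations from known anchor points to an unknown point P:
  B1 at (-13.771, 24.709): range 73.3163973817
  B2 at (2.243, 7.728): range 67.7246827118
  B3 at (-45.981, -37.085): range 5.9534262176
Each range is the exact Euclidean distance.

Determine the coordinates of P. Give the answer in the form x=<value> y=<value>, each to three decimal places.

x=-43.297 y=-42.399

eq1: (x + 13.771)² + (y − 24.709)² = 73.3163973817²
eq2: (x − 2.243)² + (y − 7.728)² = 67.7246827118²
eq3: (x + 45.981)² + (y + 37.085)² = 5.9534262176²
eq3−eq1, eq3−eq2 (x²,y² cancel):
  64.420·x + 123.588·y = -8029.225305
  96.448·x + 89.626·y = -7975.985918
det = 64.420·89.626 − 123.588·96.448 = -6146.108504
x = (-8029.225305·89.626 − 123.588·-7975.985918) / -6146.108504 = -43.297120
y = (64.420·-7975.985918 − -8029.225305·96.448) / -6146.108504 = -42.399139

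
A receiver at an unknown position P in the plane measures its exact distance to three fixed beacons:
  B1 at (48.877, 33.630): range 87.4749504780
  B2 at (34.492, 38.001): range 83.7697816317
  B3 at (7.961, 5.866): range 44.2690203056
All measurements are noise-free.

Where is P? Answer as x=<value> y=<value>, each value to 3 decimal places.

eq1: (x − 48.877)² + (y − 33.630)² = 87.4749504780²
eq2: (x − 34.492)² + (y − 38.001)² = 83.7697816317²
eq3: (x − 7.961)² + (y − 5.866)² = 44.2690203056²
eq3−eq2, eq3−eq1 (x²,y² cancel):
  53.062·x + 64.270·y = -2521.643568
  81.832·x + 55.528·y = -2269.970250
det = 53.062·55.528 − 64.270·81.832 = -2312.915904
x = (-2521.643568·55.528 − 64.270·-2269.970250) / -2312.915904 = -2.537560
y = (53.062·-2269.970250 − -2521.643568·81.832) / -2312.915904 = -37.140120

x=-2.538 y=-37.140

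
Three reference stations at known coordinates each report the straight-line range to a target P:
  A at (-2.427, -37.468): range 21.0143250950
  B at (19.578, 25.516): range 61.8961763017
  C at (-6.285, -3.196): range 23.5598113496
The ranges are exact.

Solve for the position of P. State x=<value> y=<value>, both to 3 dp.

x=-18.164 y=-23.542

eq1: (x + 2.427)² + (y + 37.468)² = 21.0143250950²
eq2: (x − 19.578)² + (y − 25.516)² = 61.8961763017²
eq3: (x + 6.285)² + (y + 3.196)² = 23.5598113496²
eq1−eq3, eq1−eq2 (x²,y² cancel):
  -7.716·x + 68.544·y = -1473.488564
  44.010·x + 125.968·y = -3764.911795
det = -7.716·125.968 − 68.544·44.010 = -3988.590528
x = (-1473.488564·125.968 − 68.544·-3764.911795) / -3988.590528 = -18.164238
y = (-7.716·-3764.911795 − -1473.488564·44.010) / -3988.590528 = -23.541722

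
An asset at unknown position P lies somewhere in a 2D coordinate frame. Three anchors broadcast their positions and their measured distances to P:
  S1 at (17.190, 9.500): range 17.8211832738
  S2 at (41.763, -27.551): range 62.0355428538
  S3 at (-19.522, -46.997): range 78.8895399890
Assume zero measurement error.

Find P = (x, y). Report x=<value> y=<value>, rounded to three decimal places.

x=10.425 y=25.987

eq1: (x − 17.190)² + (y − 9.500)² = 17.8211832738²
eq2: (x − 41.763)² + (y + 27.551)² = 62.0355428538²
eq3: (x + 19.522)² + (y + 46.997)² = 78.8895399890²
eq1−eq3, eq1−eq2 (x²,y² cancel):
  -73.424·x − 112.994·y = -3701.884553
  49.146·x − 74.102·y = -1413.354334
det = -73.424·-74.102 − -112.994·49.146 = 10994.068372
x = (-3701.884553·-74.102 − -112.994·-1413.354334) / 10994.068372 = 10.425303
y = (-73.424·-1413.354334 − -3701.884553·49.146) / 10994.068372 = 25.987372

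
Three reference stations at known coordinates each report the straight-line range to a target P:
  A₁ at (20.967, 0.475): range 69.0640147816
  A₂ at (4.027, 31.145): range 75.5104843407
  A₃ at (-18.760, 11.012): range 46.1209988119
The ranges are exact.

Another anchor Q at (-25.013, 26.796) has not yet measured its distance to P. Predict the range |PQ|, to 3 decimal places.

58.312

eq1: (x − 20.967)² + (y − 0.475)² = 69.0640147816²
eq2: (x − 4.027)² + (y − 31.145)² = 75.5104843407²
eq3: (x + 18.760)² + (y − 11.012)² = 46.1209988119²
eq1−eq2, eq1−eq3 (x²,y² cancel):
  -33.880·x + 61.340·y = -385.608068
  -79.454·x + 21.074·y = 2676.052636
det = -33.880·21.074 − 61.340·-79.454 = 4159.721240
x = (-385.608068·21.074 − 61.340·2676.052636) / 4159.721240 = -41.415125
y = (-33.880·2676.052636 − -385.608068·-79.454) / 4159.721240 = -29.161273
|P − Q| = √((-41.415125 − -25.013)² + (-29.161273 − 26.796)²) = 58.311629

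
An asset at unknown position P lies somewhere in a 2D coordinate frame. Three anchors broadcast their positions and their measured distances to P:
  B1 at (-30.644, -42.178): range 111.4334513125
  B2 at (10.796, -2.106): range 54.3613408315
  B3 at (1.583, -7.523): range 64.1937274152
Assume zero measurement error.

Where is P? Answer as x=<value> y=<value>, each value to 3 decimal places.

x=41.472 y=42.773

eq1: (x + 30.644)² + (y + 42.178)² = 111.4334513125²
eq2: (x − 10.796)² + (y + 2.106)² = 54.3613408315²
eq3: (x − 1.583)² + (y + 7.523)² = 64.1937274152²
eq3−eq2, eq3−eq1 (x²,y² cancel):
  18.426·x + 10.834·y = 1227.566696
  -64.454·x − 69.310·y = -5637.642430
det = 18.426·-69.310 − 10.834·-64.454 = -578.811424
x = (1227.566696·-69.310 − 10.834·-5637.642430) / -578.811424 = 41.471935
y = (18.426·-5637.642430 − 1227.566696·-64.454) / -578.811424 = 42.773198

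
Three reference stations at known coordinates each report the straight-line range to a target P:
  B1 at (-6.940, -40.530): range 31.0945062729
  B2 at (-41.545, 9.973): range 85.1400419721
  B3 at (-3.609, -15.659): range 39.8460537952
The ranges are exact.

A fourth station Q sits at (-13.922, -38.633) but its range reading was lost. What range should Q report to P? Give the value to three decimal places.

eq1: (x + 6.940)² + (y + 40.530)² = 31.0945062729²
eq2: (x + 41.545)² + (y − 9.973)² = 85.1400419721²
eq3: (x + 3.609)² + (y + 15.659)² = 39.8460537952²
eq2−eq3, eq2−eq1 (x²,y² cancel):
  75.872·x − 51.264·y = 4093.900152
  69.210·x − 101.006·y = 6147.355173
det = 75.872·-101.006 − -51.264·69.210 = -4115.545792
x = (4093.900152·-101.006 − -51.264·6147.355173) / -4115.545792 = 23.902167
y = (75.872·6147.355173 − 4093.900152·69.210) / -4115.545792 = -44.483359
|P − Q| = √((23.902167 − -13.922)² + (-44.483359 − -38.633)²) = 38.273938

38.274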